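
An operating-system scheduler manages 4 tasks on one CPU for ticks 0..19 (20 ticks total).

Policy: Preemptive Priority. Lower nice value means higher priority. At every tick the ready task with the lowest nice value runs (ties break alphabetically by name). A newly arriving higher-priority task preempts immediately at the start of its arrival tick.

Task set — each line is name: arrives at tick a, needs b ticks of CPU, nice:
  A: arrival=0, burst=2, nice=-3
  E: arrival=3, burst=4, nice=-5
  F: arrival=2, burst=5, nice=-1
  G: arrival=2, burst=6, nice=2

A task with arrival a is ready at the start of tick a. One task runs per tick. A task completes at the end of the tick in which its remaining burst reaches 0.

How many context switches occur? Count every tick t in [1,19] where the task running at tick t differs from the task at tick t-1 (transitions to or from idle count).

context switches = 5

t=0: ready={A} → run A
t=1: ready={A} → run A
t=2: ready={F,G} → run F
t=3: ready={E,F,G} → run E
t=4: ready={E,F,G} → run E
t=5: ready={E,F,G} → run E
t=6: ready={E,F,G} → run E
t=7: ready={F,G} → run F
t=8: ready={F,G} → run F
t=9: ready={F,G} → run F
t=10: ready={F,G} → run F
t=11: ready={G} → run G
t=12: ready={G} → run G
t=13: ready={G} → run G
t=14: ready={G} → run G
t=15: ready={G} → run G
t=16: ready={G} → run G
t=17: (idle)
t=18: (idle)
t=19: (idle)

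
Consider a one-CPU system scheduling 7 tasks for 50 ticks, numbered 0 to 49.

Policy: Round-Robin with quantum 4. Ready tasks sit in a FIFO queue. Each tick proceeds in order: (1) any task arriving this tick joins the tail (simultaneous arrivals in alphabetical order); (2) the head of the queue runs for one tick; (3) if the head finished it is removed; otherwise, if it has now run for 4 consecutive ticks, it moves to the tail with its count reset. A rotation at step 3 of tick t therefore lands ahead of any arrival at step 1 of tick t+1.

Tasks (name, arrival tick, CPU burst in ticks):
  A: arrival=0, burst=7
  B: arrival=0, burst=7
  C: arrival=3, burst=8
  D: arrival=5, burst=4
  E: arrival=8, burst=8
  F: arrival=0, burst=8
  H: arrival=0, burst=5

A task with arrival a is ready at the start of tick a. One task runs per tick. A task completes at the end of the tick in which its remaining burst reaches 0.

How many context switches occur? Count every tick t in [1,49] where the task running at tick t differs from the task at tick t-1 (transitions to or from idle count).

context switches = 13

t=0: queue=[A,B,F,H] q_used=0 → run A
t=1: queue=[A,B,F,H] q_used=1 → run A
t=2: queue=[A,B,F,H] q_used=2 → run A
t=3: queue=[A,B,F,H,C] q_used=3 → run A
t=4: queue=[B,F,H,C,A] q_used=0 → run B
t=5: queue=[B,F,H,C,A,D] q_used=1 → run B
t=6: queue=[B,F,H,C,A,D] q_used=2 → run B
t=7: queue=[B,F,H,C,A,D] q_used=3 → run B
t=8: queue=[F,H,C,A,D,B,E] q_used=0 → run F
t=9: queue=[F,H,C,A,D,B,E] q_used=1 → run F
t=10: queue=[F,H,C,A,D,B,E] q_used=2 → run F
t=11: queue=[F,H,C,A,D,B,E] q_used=3 → run F
t=12: queue=[H,C,A,D,B,E,F] q_used=0 → run H
t=13: queue=[H,C,A,D,B,E,F] q_used=1 → run H
t=14: queue=[H,C,A,D,B,E,F] q_used=2 → run H
t=15: queue=[H,C,A,D,B,E,F] q_used=3 → run H
t=16: queue=[C,A,D,B,E,F,H] q_used=0 → run C
t=17: queue=[C,A,D,B,E,F,H] q_used=1 → run C
t=18: queue=[C,A,D,B,E,F,H] q_used=2 → run C
t=19: queue=[C,A,D,B,E,F,H] q_used=3 → run C
t=20: queue=[A,D,B,E,F,H,C] q_used=0 → run A
t=21: queue=[A,D,B,E,F,H,C] q_used=1 → run A
t=22: queue=[A,D,B,E,F,H,C] q_used=2 → run A
t=23: queue=[D,B,E,F,H,C] q_used=0 → run D
t=24: queue=[D,B,E,F,H,C] q_used=1 → run D
t=25: queue=[D,B,E,F,H,C] q_used=2 → run D
t=26: queue=[D,B,E,F,H,C] q_used=3 → run D
t=27: queue=[B,E,F,H,C] q_used=0 → run B
t=28: queue=[B,E,F,H,C] q_used=1 → run B
t=29: queue=[B,E,F,H,C] q_used=2 → run B
t=30: queue=[E,F,H,C] q_used=0 → run E
t=31: queue=[E,F,H,C] q_used=1 → run E
t=32: queue=[E,F,H,C] q_used=2 → run E
t=33: queue=[E,F,H,C] q_used=3 → run E
t=34: queue=[F,H,C,E] q_used=0 → run F
t=35: queue=[F,H,C,E] q_used=1 → run F
t=36: queue=[F,H,C,E] q_used=2 → run F
t=37: queue=[F,H,C,E] q_used=3 → run F
t=38: queue=[H,C,E] q_used=0 → run H
t=39: queue=[C,E] q_used=0 → run C
t=40: queue=[C,E] q_used=1 → run C
t=41: queue=[C,E] q_used=2 → run C
t=42: queue=[C,E] q_used=3 → run C
t=43: queue=[E] q_used=0 → run E
t=44: queue=[E] q_used=1 → run E
t=45: queue=[E] q_used=2 → run E
t=46: queue=[E] q_used=3 → run E
t=47: (idle)
t=48: (idle)
t=49: (idle)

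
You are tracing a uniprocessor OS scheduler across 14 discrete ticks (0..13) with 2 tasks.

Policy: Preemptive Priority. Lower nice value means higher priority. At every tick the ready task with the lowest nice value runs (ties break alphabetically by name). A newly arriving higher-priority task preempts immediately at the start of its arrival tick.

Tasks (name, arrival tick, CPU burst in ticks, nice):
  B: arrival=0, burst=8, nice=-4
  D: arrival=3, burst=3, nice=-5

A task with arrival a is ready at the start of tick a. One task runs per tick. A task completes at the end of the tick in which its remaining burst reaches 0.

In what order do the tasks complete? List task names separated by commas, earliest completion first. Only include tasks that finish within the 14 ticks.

completion order = D, B

t=0: ready={B} → run B
t=1: ready={B} → run B
t=2: ready={B} → run B
t=3: ready={B,D} → run D
t=4: ready={B,D} → run D
t=5: ready={B,D} → run D
t=6: ready={B} → run B
t=7: ready={B} → run B
t=8: ready={B} → run B
t=9: ready={B} → run B
t=10: ready={B} → run B
t=11: (idle)
t=12: (idle)
t=13: (idle)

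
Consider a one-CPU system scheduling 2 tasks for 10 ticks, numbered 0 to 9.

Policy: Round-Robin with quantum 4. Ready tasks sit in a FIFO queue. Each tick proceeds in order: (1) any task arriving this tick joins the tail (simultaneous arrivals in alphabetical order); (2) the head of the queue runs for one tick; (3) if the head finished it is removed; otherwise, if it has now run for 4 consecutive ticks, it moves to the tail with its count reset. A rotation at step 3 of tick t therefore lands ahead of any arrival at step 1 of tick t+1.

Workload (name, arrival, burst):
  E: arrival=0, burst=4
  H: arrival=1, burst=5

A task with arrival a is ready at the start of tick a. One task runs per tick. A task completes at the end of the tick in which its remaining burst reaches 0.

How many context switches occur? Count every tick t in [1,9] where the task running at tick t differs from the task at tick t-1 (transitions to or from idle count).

context switches = 2

t=0: queue=[E] q_used=0 → run E
t=1: queue=[E,H] q_used=1 → run E
t=2: queue=[E,H] q_used=2 → run E
t=3: queue=[E,H] q_used=3 → run E
t=4: queue=[H] q_used=0 → run H
t=5: queue=[H] q_used=1 → run H
t=6: queue=[H] q_used=2 → run H
t=7: queue=[H] q_used=3 → run H
t=8: queue=[H] q_used=0 → run H
t=9: (idle)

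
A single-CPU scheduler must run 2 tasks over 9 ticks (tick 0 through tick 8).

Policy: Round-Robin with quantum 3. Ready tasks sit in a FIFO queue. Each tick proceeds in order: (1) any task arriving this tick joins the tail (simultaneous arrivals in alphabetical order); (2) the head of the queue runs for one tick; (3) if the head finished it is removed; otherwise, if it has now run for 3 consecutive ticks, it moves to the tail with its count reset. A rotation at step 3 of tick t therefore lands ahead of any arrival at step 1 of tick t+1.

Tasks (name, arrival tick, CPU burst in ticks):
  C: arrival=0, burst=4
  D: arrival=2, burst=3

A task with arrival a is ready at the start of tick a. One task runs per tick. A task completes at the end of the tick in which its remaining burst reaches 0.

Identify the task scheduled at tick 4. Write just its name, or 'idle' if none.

t=0: queue=[C] q_used=0 → run C
t=1: queue=[C] q_used=1 → run C
t=2: queue=[C,D] q_used=2 → run C
t=3: queue=[D,C] q_used=0 → run D
t=4: queue=[D,C] q_used=1 → run D
t=5: queue=[D,C] q_used=2 → run D
t=6: queue=[C] q_used=0 → run C
t=7: (idle)
t=8: (idle)

running at tick 4 = D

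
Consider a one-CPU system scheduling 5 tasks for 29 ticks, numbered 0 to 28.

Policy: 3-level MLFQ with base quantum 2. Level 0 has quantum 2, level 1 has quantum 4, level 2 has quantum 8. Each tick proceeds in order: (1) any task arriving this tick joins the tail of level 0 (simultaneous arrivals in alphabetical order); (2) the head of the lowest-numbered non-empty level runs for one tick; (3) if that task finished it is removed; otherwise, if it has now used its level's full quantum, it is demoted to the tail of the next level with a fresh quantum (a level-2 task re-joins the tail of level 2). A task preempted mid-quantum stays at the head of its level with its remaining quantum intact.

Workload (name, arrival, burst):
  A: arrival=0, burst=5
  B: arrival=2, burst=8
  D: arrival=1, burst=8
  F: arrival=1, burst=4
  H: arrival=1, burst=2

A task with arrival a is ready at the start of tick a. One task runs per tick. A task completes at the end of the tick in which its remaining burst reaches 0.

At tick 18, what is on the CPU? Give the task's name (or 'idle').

t=0: L0/L1/L2 = A/-/- → run A
t=1: L0/L1/L2 = ADFH/-/- → run A
t=2: L0/L1/L2 = DFHB/A/- → run D
t=3: L0/L1/L2 = DFHB/A/- → run D
t=4: L0/L1/L2 = FHB/AD/- → run F
t=5: L0/L1/L2 = FHB/AD/- → run F
t=6: L0/L1/L2 = HB/ADF/- → run H
t=7: L0/L1/L2 = HB/ADF/- → run H
t=8: L0/L1/L2 = B/ADF/- → run B
t=9: L0/L1/L2 = B/ADF/- → run B
t=10: L0/L1/L2 = -/ADFB/- → run A
t=11: L0/L1/L2 = -/ADFB/- → run A
t=12: L0/L1/L2 = -/ADFB/- → run A
t=13: L0/L1/L2 = -/DFB/- → run D
t=14: L0/L1/L2 = -/DFB/- → run D
t=15: L0/L1/L2 = -/DFB/- → run D
t=16: L0/L1/L2 = -/DFB/- → run D
t=17: L0/L1/L2 = -/FB/D → run F
t=18: L0/L1/L2 = -/FB/D → run F
t=19: L0/L1/L2 = -/B/D → run B
t=20: L0/L1/L2 = -/B/D → run B
t=21: L0/L1/L2 = -/B/D → run B
t=22: L0/L1/L2 = -/B/D → run B
t=23: L0/L1/L2 = -/-/DB → run D
t=24: L0/L1/L2 = -/-/DB → run D
t=25: L0/L1/L2 = -/-/B → run B
t=26: L0/L1/L2 = -/-/B → run B
t=27: (idle)
t=28: (idle)

running at tick 18 = F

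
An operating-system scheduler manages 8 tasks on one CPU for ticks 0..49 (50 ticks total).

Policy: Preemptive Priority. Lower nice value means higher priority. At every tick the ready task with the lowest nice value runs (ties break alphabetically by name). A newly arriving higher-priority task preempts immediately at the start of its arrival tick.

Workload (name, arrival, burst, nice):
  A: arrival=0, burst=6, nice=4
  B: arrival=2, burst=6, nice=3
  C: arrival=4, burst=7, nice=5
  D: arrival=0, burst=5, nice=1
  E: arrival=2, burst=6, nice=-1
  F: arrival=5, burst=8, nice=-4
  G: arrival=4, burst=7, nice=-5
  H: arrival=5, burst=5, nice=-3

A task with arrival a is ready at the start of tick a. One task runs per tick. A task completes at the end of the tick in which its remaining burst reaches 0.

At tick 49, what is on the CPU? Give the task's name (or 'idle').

running at tick 49 = C

t=0: ready={A,D} → run D
t=1: ready={A,D} → run D
t=2: ready={A,B,D,E} → run E
t=3: ready={A,B,D,E} → run E
t=4: ready={A,B,C,D,E,G} → run G
t=5: ready={A,B,C,D,E,F,G,H} → run G
t=6: ready={A,B,C,D,E,F,G,H} → run G
t=7: ready={A,B,C,D,E,F,G,H} → run G
t=8: ready={A,B,C,D,E,F,G,H} → run G
t=9: ready={A,B,C,D,E,F,G,H} → run G
t=10: ready={A,B,C,D,E,F,G,H} → run G
t=11: ready={A,B,C,D,E,F,H} → run F
t=12: ready={A,B,C,D,E,F,H} → run F
t=13: ready={A,B,C,D,E,F,H} → run F
t=14: ready={A,B,C,D,E,F,H} → run F
t=15: ready={A,B,C,D,E,F,H} → run F
t=16: ready={A,B,C,D,E,F,H} → run F
t=17: ready={A,B,C,D,E,F,H} → run F
t=18: ready={A,B,C,D,E,F,H} → run F
t=19: ready={A,B,C,D,E,H} → run H
t=20: ready={A,B,C,D,E,H} → run H
t=21: ready={A,B,C,D,E,H} → run H
t=22: ready={A,B,C,D,E,H} → run H
t=23: ready={A,B,C,D,E,H} → run H
t=24: ready={A,B,C,D,E} → run E
t=25: ready={A,B,C,D,E} → run E
t=26: ready={A,B,C,D,E} → run E
t=27: ready={A,B,C,D,E} → run E
t=28: ready={A,B,C,D} → run D
t=29: ready={A,B,C,D} → run D
t=30: ready={A,B,C,D} → run D
t=31: ready={A,B,C} → run B
t=32: ready={A,B,C} → run B
t=33: ready={A,B,C} → run B
t=34: ready={A,B,C} → run B
t=35: ready={A,B,C} → run B
t=36: ready={A,B,C} → run B
t=37: ready={A,C} → run A
t=38: ready={A,C} → run A
t=39: ready={A,C} → run A
t=40: ready={A,C} → run A
t=41: ready={A,C} → run A
t=42: ready={A,C} → run A
t=43: ready={C} → run C
t=44: ready={C} → run C
t=45: ready={C} → run C
t=46: ready={C} → run C
t=47: ready={C} → run C
t=48: ready={C} → run C
t=49: ready={C} → run C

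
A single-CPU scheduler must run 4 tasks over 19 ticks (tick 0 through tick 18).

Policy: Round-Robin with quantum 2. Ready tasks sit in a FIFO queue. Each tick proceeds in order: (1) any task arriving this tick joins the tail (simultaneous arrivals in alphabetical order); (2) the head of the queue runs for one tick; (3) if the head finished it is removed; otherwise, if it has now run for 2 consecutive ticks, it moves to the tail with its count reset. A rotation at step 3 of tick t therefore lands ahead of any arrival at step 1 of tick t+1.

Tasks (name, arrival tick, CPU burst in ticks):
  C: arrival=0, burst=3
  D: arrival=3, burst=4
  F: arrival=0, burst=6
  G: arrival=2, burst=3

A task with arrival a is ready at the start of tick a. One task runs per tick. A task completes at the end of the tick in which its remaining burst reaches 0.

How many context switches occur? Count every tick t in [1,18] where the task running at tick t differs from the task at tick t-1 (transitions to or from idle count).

context switches = 9

t=0: queue=[C,F] q_used=0 → run C
t=1: queue=[C,F] q_used=1 → run C
t=2: queue=[F,C,G] q_used=0 → run F
t=3: queue=[F,C,G,D] q_used=1 → run F
t=4: queue=[C,G,D,F] q_used=0 → run C
t=5: queue=[G,D,F] q_used=0 → run G
t=6: queue=[G,D,F] q_used=1 → run G
t=7: queue=[D,F,G] q_used=0 → run D
t=8: queue=[D,F,G] q_used=1 → run D
t=9: queue=[F,G,D] q_used=0 → run F
t=10: queue=[F,G,D] q_used=1 → run F
t=11: queue=[G,D,F] q_used=0 → run G
t=12: queue=[D,F] q_used=0 → run D
t=13: queue=[D,F] q_used=1 → run D
t=14: queue=[F] q_used=0 → run F
t=15: queue=[F] q_used=1 → run F
t=16: (idle)
t=17: (idle)
t=18: (idle)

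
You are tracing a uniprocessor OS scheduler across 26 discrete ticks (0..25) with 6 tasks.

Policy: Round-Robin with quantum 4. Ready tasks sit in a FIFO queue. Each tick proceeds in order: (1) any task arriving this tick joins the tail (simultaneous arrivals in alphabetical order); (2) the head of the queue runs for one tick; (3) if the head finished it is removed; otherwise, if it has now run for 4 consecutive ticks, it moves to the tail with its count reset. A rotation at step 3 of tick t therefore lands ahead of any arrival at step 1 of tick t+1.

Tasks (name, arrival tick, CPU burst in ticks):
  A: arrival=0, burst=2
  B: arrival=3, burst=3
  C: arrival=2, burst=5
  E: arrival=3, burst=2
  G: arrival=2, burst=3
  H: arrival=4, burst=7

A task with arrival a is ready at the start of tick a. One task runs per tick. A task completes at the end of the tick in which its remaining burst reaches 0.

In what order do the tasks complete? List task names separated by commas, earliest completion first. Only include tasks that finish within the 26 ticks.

completion order = A, G, B, E, C, H

t=0: queue=[A] q_used=0 → run A
t=1: queue=[A] q_used=1 → run A
t=2: queue=[C,G] q_used=0 → run C
t=3: queue=[C,G,B,E] q_used=1 → run C
t=4: queue=[C,G,B,E,H] q_used=2 → run C
t=5: queue=[C,G,B,E,H] q_used=3 → run C
t=6: queue=[G,B,E,H,C] q_used=0 → run G
t=7: queue=[G,B,E,H,C] q_used=1 → run G
t=8: queue=[G,B,E,H,C] q_used=2 → run G
t=9: queue=[B,E,H,C] q_used=0 → run B
t=10: queue=[B,E,H,C] q_used=1 → run B
t=11: queue=[B,E,H,C] q_used=2 → run B
t=12: queue=[E,H,C] q_used=0 → run E
t=13: queue=[E,H,C] q_used=1 → run E
t=14: queue=[H,C] q_used=0 → run H
t=15: queue=[H,C] q_used=1 → run H
t=16: queue=[H,C] q_used=2 → run H
t=17: queue=[H,C] q_used=3 → run H
t=18: queue=[C,H] q_used=0 → run C
t=19: queue=[H] q_used=0 → run H
t=20: queue=[H] q_used=1 → run H
t=21: queue=[H] q_used=2 → run H
t=22: (idle)
t=23: (idle)
t=24: (idle)
t=25: (idle)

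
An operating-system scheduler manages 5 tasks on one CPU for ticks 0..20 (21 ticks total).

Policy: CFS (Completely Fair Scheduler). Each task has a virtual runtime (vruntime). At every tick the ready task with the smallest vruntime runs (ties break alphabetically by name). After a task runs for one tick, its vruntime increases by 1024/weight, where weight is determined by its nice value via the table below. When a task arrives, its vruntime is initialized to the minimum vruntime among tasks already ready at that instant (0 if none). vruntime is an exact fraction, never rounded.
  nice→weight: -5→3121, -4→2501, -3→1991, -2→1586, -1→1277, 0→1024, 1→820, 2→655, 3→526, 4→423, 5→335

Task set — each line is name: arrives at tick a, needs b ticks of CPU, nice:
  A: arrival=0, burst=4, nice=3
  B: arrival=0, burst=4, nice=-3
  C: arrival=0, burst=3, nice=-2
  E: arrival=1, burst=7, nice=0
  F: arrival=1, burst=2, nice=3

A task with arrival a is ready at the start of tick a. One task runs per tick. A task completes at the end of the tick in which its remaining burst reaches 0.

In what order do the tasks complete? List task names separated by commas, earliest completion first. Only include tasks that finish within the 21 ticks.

completion order = C, B, F, A, E

t=0: vr[A=0 B=0 C=0] → run A
t=1: vr[A=512/263 B=0 C=0 E=0 F=0] → run B
t=2: vr[A=512/263 B=1024/1991 C=0 E=0 F=0] → run C
t=3: vr[A=512/263 B=1024/1991 C=512/793 E=0 F=0] → run E
t=4: vr[A=512/263 B=1024/1991 C=512/793 E=1 F=0] → run F
t=5: vr[A=512/263 B=1024/1991 C=512/793 E=1 F=512/263] → run B
t=6: vr[A=512/263 B=2048/1991 C=512/793 E=1 F=512/263] → run C
t=7: vr[A=512/263 B=2048/1991 C=1024/793 E=1 F=512/263] → run E
t=8: vr[A=512/263 B=2048/1991 C=1024/793 E=2 F=512/263] → run B
t=9: vr[A=512/263 B=3072/1991 C=1024/793 E=2 F=512/263] → run C
t=10: vr[A=512/263 B=3072/1991 E=2 F=512/263] → run B
t=11: vr[A=512/263 E=2 F=512/263] → run A
t=12: vr[A=1024/263 E=2 F=512/263] → run F
t=13: vr[A=1024/263 E=2] → run E
t=14: vr[A=1024/263 E=3] → run E
t=15: vr[A=1024/263 E=4] → run A
t=16: vr[A=1536/263 E=4] → run E
t=17: vr[A=1536/263 E=5] → run E
t=18: vr[A=1536/263 E=6] → run A
t=19: vr[E=6] → run E
t=20: (idle)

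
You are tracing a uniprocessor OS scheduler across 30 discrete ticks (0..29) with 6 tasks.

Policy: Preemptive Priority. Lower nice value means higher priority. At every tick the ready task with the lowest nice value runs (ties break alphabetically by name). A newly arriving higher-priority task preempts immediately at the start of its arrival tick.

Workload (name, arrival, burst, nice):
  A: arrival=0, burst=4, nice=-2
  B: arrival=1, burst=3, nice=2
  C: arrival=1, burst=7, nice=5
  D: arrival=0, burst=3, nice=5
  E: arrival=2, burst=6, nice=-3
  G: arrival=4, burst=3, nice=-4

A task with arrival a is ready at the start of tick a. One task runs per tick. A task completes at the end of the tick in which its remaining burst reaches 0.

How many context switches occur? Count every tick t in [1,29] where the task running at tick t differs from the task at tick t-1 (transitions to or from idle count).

t=0: ready={A,D} → run A
t=1: ready={A,B,C,D} → run A
t=2: ready={A,B,C,D,E} → run E
t=3: ready={A,B,C,D,E} → run E
t=4: ready={A,B,C,D,E,G} → run G
t=5: ready={A,B,C,D,E,G} → run G
t=6: ready={A,B,C,D,E,G} → run G
t=7: ready={A,B,C,D,E} → run E
t=8: ready={A,B,C,D,E} → run E
t=9: ready={A,B,C,D,E} → run E
t=10: ready={A,B,C,D,E} → run E
t=11: ready={A,B,C,D} → run A
t=12: ready={A,B,C,D} → run A
t=13: ready={B,C,D} → run B
t=14: ready={B,C,D} → run B
t=15: ready={B,C,D} → run B
t=16: ready={C,D} → run C
t=17: ready={C,D} → run C
t=18: ready={C,D} → run C
t=19: ready={C,D} → run C
t=20: ready={C,D} → run C
t=21: ready={C,D} → run C
t=22: ready={C,D} → run C
t=23: ready={D} → run D
t=24: ready={D} → run D
t=25: ready={D} → run D
t=26: (idle)
t=27: (idle)
t=28: (idle)
t=29: (idle)

context switches = 8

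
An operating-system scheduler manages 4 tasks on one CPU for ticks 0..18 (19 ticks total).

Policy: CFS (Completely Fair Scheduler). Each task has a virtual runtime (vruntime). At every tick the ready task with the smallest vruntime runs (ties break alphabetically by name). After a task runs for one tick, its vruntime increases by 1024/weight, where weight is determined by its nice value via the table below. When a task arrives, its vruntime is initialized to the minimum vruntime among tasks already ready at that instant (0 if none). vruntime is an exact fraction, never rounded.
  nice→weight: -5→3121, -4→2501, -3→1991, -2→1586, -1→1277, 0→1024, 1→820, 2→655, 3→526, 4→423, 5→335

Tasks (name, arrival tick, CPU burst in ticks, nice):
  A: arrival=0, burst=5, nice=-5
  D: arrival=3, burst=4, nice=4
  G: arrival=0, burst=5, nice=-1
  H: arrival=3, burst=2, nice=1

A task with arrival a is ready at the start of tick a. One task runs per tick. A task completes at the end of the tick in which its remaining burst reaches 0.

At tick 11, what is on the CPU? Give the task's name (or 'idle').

t=0: vr[A=0 G=0] → run A
t=1: vr[A=1024/3121 G=0] → run G
t=2: vr[A=1024/3121 G=1024/1277] → run A
t=3: vr[A=2048/3121 D=2048/3121 G=1024/1277 H=2048/3121] → run A
t=4: vr[A=3072/3121 D=2048/3121 G=1024/1277 H=2048/3121] → run D
t=5: vr[A=3072/3121 D=4062208/1320183 G=1024/1277 H=2048/3121] → run H
t=6: vr[A=3072/3121 D=4062208/1320183 G=1024/1277 H=1218816/639805] → run G
t=7: vr[A=3072/3121 D=4062208/1320183 G=2048/1277 H=1218816/639805] → run A
t=8: vr[A=4096/3121 D=4062208/1320183 G=2048/1277 H=1218816/639805] → run A
t=9: vr[D=4062208/1320183 G=2048/1277 H=1218816/639805] → run G
t=10: vr[D=4062208/1320183 G=3072/1277 H=1218816/639805] → run H
t=11: vr[D=4062208/1320183 G=3072/1277] → run G
t=12: vr[D=4062208/1320183 G=4096/1277] → run D
t=13: vr[D=7258112/1320183 G=4096/1277] → run G
t=14: vr[D=7258112/1320183] → run D
t=15: vr[D=3484672/440061] → run D
t=16: (idle)
t=17: (idle)
t=18: (idle)

running at tick 11 = G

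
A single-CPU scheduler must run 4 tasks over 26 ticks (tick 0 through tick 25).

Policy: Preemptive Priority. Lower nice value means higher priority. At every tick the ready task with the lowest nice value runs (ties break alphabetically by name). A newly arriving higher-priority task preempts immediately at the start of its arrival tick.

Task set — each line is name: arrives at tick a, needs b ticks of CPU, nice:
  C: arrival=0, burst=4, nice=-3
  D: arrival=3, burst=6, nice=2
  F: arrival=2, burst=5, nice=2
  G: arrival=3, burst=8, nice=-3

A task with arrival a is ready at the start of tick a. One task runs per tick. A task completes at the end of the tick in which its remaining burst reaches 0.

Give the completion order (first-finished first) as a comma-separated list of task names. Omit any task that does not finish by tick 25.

t=0: ready={C} → run C
t=1: ready={C} → run C
t=2: ready={C,F} → run C
t=3: ready={C,D,F,G} → run C
t=4: ready={D,F,G} → run G
t=5: ready={D,F,G} → run G
t=6: ready={D,F,G} → run G
t=7: ready={D,F,G} → run G
t=8: ready={D,F,G} → run G
t=9: ready={D,F,G} → run G
t=10: ready={D,F,G} → run G
t=11: ready={D,F,G} → run G
t=12: ready={D,F} → run D
t=13: ready={D,F} → run D
t=14: ready={D,F} → run D
t=15: ready={D,F} → run D
t=16: ready={D,F} → run D
t=17: ready={D,F} → run D
t=18: ready={F} → run F
t=19: ready={F} → run F
t=20: ready={F} → run F
t=21: ready={F} → run F
t=22: ready={F} → run F
t=23: (idle)
t=24: (idle)
t=25: (idle)

completion order = C, G, D, F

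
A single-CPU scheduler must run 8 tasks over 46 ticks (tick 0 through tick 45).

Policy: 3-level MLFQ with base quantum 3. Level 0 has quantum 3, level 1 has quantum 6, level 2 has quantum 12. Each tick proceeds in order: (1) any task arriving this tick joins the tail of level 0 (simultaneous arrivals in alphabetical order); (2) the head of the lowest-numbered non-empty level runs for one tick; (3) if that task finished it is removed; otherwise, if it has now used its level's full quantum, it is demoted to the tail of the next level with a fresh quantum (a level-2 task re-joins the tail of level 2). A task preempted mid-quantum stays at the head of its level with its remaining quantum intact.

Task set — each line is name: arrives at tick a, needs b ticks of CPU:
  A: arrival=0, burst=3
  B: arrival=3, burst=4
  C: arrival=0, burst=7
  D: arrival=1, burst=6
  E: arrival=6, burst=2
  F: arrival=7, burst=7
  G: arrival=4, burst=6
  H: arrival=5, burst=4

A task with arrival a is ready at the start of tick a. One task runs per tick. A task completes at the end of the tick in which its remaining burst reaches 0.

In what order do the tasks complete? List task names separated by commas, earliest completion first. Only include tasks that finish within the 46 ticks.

completion order = A, E, C, D, B, G, H, F

t=0: L0/L1/L2 = AC/-/- → run A
t=1: L0/L1/L2 = ACD/-/- → run A
t=2: L0/L1/L2 = ACD/-/- → run A
t=3: L0/L1/L2 = CDB/-/- → run C
t=4: L0/L1/L2 = CDBG/-/- → run C
t=5: L0/L1/L2 = CDBGH/-/- → run C
t=6: L0/L1/L2 = DBGHE/C/- → run D
t=7: L0/L1/L2 = DBGHEF/C/- → run D
t=8: L0/L1/L2 = DBGHEF/C/- → run D
t=9: L0/L1/L2 = BGHEF/CD/- → run B
t=10: L0/L1/L2 = BGHEF/CD/- → run B
t=11: L0/L1/L2 = BGHEF/CD/- → run B
t=12: L0/L1/L2 = GHEF/CDB/- → run G
t=13: L0/L1/L2 = GHEF/CDB/- → run G
t=14: L0/L1/L2 = GHEF/CDB/- → run G
t=15: L0/L1/L2 = HEF/CDBG/- → run H
t=16: L0/L1/L2 = HEF/CDBG/- → run H
t=17: L0/L1/L2 = HEF/CDBG/- → run H
t=18: L0/L1/L2 = EF/CDBGH/- → run E
t=19: L0/L1/L2 = EF/CDBGH/- → run E
t=20: L0/L1/L2 = F/CDBGH/- → run F
t=21: L0/L1/L2 = F/CDBGH/- → run F
t=22: L0/L1/L2 = F/CDBGH/- → run F
t=23: L0/L1/L2 = -/CDBGHF/- → run C
t=24: L0/L1/L2 = -/CDBGHF/- → run C
t=25: L0/L1/L2 = -/CDBGHF/- → run C
t=26: L0/L1/L2 = -/CDBGHF/- → run C
t=27: L0/L1/L2 = -/DBGHF/- → run D
t=28: L0/L1/L2 = -/DBGHF/- → run D
t=29: L0/L1/L2 = -/DBGHF/- → run D
t=30: L0/L1/L2 = -/BGHF/- → run B
t=31: L0/L1/L2 = -/GHF/- → run G
t=32: L0/L1/L2 = -/GHF/- → run G
t=33: L0/L1/L2 = -/GHF/- → run G
t=34: L0/L1/L2 = -/HF/- → run H
t=35: L0/L1/L2 = -/F/- → run F
t=36: L0/L1/L2 = -/F/- → run F
t=37: L0/L1/L2 = -/F/- → run F
t=38: L0/L1/L2 = -/F/- → run F
t=39: (idle)
t=40: (idle)
t=41: (idle)
t=42: (idle)
t=43: (idle)
t=44: (idle)
t=45: (idle)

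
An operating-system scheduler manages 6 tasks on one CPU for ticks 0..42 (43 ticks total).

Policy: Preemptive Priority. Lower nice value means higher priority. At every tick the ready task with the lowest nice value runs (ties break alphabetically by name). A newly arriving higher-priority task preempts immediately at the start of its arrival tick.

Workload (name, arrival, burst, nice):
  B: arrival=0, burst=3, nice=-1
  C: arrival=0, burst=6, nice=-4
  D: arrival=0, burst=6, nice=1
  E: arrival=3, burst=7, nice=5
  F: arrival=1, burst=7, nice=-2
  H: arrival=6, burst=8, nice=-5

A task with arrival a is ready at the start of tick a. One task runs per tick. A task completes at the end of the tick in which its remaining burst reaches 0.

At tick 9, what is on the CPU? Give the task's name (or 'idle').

running at tick 9 = H

t=0: ready={B,C,D} → run C
t=1: ready={B,C,D,F} → run C
t=2: ready={B,C,D,F} → run C
t=3: ready={B,C,D,E,F} → run C
t=4: ready={B,C,D,E,F} → run C
t=5: ready={B,C,D,E,F} → run C
t=6: ready={B,D,E,F,H} → run H
t=7: ready={B,D,E,F,H} → run H
t=8: ready={B,D,E,F,H} → run H
t=9: ready={B,D,E,F,H} → run H
t=10: ready={B,D,E,F,H} → run H
t=11: ready={B,D,E,F,H} → run H
t=12: ready={B,D,E,F,H} → run H
t=13: ready={B,D,E,F,H} → run H
t=14: ready={B,D,E,F} → run F
t=15: ready={B,D,E,F} → run F
t=16: ready={B,D,E,F} → run F
t=17: ready={B,D,E,F} → run F
t=18: ready={B,D,E,F} → run F
t=19: ready={B,D,E,F} → run F
t=20: ready={B,D,E,F} → run F
t=21: ready={B,D,E} → run B
t=22: ready={B,D,E} → run B
t=23: ready={B,D,E} → run B
t=24: ready={D,E} → run D
t=25: ready={D,E} → run D
t=26: ready={D,E} → run D
t=27: ready={D,E} → run D
t=28: ready={D,E} → run D
t=29: ready={D,E} → run D
t=30: ready={E} → run E
t=31: ready={E} → run E
t=32: ready={E} → run E
t=33: ready={E} → run E
t=34: ready={E} → run E
t=35: ready={E} → run E
t=36: ready={E} → run E
t=37: (idle)
t=38: (idle)
t=39: (idle)
t=40: (idle)
t=41: (idle)
t=42: (idle)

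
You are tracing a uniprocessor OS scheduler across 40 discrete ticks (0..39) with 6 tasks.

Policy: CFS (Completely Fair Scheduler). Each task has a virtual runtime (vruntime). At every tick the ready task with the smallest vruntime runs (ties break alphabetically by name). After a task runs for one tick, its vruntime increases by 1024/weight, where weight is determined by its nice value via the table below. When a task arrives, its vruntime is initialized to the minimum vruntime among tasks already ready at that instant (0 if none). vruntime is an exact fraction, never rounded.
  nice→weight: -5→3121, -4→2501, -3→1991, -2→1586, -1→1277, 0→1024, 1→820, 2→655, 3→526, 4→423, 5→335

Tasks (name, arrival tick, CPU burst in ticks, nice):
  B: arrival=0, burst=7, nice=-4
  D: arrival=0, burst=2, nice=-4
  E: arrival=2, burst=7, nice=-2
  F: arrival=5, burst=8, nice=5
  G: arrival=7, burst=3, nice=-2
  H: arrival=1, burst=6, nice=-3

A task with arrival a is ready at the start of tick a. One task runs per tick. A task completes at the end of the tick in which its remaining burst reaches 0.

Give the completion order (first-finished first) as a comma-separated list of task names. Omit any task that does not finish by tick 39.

t=0: vr[B=0 D=0] → run B
t=1: vr[B=1024/2501 D=0 H=0] → run D
t=2: vr[B=1024/2501 D=1024/2501 E=0 H=0] → run E
t=3: vr[B=1024/2501 D=1024/2501 E=512/793 H=0] → run H
t=4: vr[B=1024/2501 D=1024/2501 E=512/793 H=1024/1991] → run B
t=5: vr[B=2048/2501 D=1024/2501 E=512/793 F=1024/2501 H=1024/1991] → run D
t=6: vr[B=2048/2501 E=512/793 F=1024/2501 H=1024/1991] → run F
t=7: vr[B=2048/2501 E=512/793 F=2904064/837835 G=1024/1991 H=1024/1991] → run G
t=8: vr[B=2048/2501 E=512/793 F=2904064/837835 G=1831424/1578863 H=1024/1991] → run H
t=9: vr[B=2048/2501 E=512/793 F=2904064/837835 G=1831424/1578863 H=2048/1991] → run E
t=10: vr[B=2048/2501 E=1024/793 F=2904064/837835 G=1831424/1578863 H=2048/1991] → run B
t=11: vr[B=3072/2501 E=1024/793 F=2904064/837835 G=1831424/1578863 H=2048/1991] → run H
t=12: vr[B=3072/2501 E=1024/793 F=2904064/837835 G=1831424/1578863 H=3072/1991] → run G
t=13: vr[B=3072/2501 E=1024/793 F=2904064/837835 G=2850816/1578863 H=3072/1991] → run B
t=14: vr[B=4096/2501 E=1024/793 F=2904064/837835 G=2850816/1578863 H=3072/1991] → run E
t=15: vr[B=4096/2501 E=1536/793 F=2904064/837835 G=2850816/1578863 H=3072/1991] → run H
t=16: vr[B=4096/2501 E=1536/793 F=2904064/837835 G=2850816/1578863 H=4096/1991] → run B
t=17: vr[B=5120/2501 E=1536/793 F=2904064/837835 G=2850816/1578863 H=4096/1991] → run G
t=18: vr[B=5120/2501 E=1536/793 F=2904064/837835 H=4096/1991] → run E
t=19: vr[B=5120/2501 E=2048/793 F=2904064/837835 H=4096/1991] → run B
t=20: vr[B=6144/2501 E=2048/793 F=2904064/837835 H=4096/1991] → run H
t=21: vr[B=6144/2501 E=2048/793 F=2904064/837835 H=5120/1991] → run B
t=22: vr[E=2048/793 F=2904064/837835 H=5120/1991] → run H
t=23: vr[E=2048/793 F=2904064/837835] → run E
t=24: vr[E=2560/793 F=2904064/837835] → run E
t=25: vr[E=3072/793 F=2904064/837835] → run F
t=26: vr[E=3072/793 F=5465088/837835] → run E
t=27: vr[F=5465088/837835] → run F
t=28: vr[F=8026112/837835] → run F
t=29: vr[F=10587136/837835] → run F
t=30: vr[F=2629632/167567] → run F
t=31: vr[F=15709184/837835] → run F
t=32: vr[F=18270208/837835] → run F
t=33: (idle)
t=34: (idle)
t=35: (idle)
t=36: (idle)
t=37: (idle)
t=38: (idle)
t=39: (idle)

completion order = D, G, B, H, E, F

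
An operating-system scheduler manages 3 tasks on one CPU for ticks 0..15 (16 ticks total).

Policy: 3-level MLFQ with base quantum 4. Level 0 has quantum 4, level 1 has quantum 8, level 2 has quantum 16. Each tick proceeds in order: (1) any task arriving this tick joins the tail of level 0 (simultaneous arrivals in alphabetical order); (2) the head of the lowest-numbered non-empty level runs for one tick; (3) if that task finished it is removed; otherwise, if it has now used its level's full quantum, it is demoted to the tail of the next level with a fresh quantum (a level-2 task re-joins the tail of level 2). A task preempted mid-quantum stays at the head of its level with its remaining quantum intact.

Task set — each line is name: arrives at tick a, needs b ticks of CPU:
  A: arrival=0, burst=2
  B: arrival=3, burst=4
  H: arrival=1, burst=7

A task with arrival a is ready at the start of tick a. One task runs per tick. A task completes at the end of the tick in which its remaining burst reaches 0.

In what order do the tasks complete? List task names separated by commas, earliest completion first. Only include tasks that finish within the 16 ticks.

completion order = A, B, H

t=0: L0/L1/L2 = A/-/- → run A
t=1: L0/L1/L2 = AH/-/- → run A
t=2: L0/L1/L2 = H/-/- → run H
t=3: L0/L1/L2 = HB/-/- → run H
t=4: L0/L1/L2 = HB/-/- → run H
t=5: L0/L1/L2 = HB/-/- → run H
t=6: L0/L1/L2 = B/H/- → run B
t=7: L0/L1/L2 = B/H/- → run B
t=8: L0/L1/L2 = B/H/- → run B
t=9: L0/L1/L2 = B/H/- → run B
t=10: L0/L1/L2 = -/H/- → run H
t=11: L0/L1/L2 = -/H/- → run H
t=12: L0/L1/L2 = -/H/- → run H
t=13: (idle)
t=14: (idle)
t=15: (idle)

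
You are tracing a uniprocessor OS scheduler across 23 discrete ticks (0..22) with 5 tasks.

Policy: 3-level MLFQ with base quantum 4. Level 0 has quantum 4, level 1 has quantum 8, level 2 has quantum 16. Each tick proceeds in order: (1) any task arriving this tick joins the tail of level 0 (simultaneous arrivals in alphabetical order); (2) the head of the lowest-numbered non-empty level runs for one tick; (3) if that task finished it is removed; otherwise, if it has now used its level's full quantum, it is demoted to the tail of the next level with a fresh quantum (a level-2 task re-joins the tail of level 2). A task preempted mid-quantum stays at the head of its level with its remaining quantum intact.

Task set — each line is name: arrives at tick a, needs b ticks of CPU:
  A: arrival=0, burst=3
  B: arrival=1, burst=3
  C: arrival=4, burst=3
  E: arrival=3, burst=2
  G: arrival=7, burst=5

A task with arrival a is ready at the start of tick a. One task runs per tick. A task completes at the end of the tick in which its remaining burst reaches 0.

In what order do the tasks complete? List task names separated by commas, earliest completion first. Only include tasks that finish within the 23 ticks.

completion order = A, B, E, C, G

t=0: L0/L1/L2 = A/-/- → run A
t=1: L0/L1/L2 = AB/-/- → run A
t=2: L0/L1/L2 = AB/-/- → run A
t=3: L0/L1/L2 = BE/-/- → run B
t=4: L0/L1/L2 = BEC/-/- → run B
t=5: L0/L1/L2 = BEC/-/- → run B
t=6: L0/L1/L2 = EC/-/- → run E
t=7: L0/L1/L2 = ECG/-/- → run E
t=8: L0/L1/L2 = CG/-/- → run C
t=9: L0/L1/L2 = CG/-/- → run C
t=10: L0/L1/L2 = CG/-/- → run C
t=11: L0/L1/L2 = G/-/- → run G
t=12: L0/L1/L2 = G/-/- → run G
t=13: L0/L1/L2 = G/-/- → run G
t=14: L0/L1/L2 = G/-/- → run G
t=15: L0/L1/L2 = -/G/- → run G
t=16: (idle)
t=17: (idle)
t=18: (idle)
t=19: (idle)
t=20: (idle)
t=21: (idle)
t=22: (idle)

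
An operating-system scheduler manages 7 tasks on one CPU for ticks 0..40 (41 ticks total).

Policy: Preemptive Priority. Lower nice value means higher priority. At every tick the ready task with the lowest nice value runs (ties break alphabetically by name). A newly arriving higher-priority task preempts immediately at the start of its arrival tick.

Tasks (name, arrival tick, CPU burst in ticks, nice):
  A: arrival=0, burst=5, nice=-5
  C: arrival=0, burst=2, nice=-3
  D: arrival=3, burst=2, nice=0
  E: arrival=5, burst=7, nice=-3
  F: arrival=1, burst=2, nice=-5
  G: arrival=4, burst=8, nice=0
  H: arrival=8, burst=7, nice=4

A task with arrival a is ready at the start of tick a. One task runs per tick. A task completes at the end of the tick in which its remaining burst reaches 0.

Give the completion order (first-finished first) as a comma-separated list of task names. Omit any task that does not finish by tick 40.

t=0: ready={A,C} → run A
t=1: ready={A,C,F} → run A
t=2: ready={A,C,F} → run A
t=3: ready={A,C,D,F} → run A
t=4: ready={A,C,D,F,G} → run A
t=5: ready={C,D,E,F,G} → run F
t=6: ready={C,D,E,F,G} → run F
t=7: ready={C,D,E,G} → run C
t=8: ready={C,D,E,G,H} → run C
t=9: ready={D,E,G,H} → run E
t=10: ready={D,E,G,H} → run E
t=11: ready={D,E,G,H} → run E
t=12: ready={D,E,G,H} → run E
t=13: ready={D,E,G,H} → run E
t=14: ready={D,E,G,H} → run E
t=15: ready={D,E,G,H} → run E
t=16: ready={D,G,H} → run D
t=17: ready={D,G,H} → run D
t=18: ready={G,H} → run G
t=19: ready={G,H} → run G
t=20: ready={G,H} → run G
t=21: ready={G,H} → run G
t=22: ready={G,H} → run G
t=23: ready={G,H} → run G
t=24: ready={G,H} → run G
t=25: ready={G,H} → run G
t=26: ready={H} → run H
t=27: ready={H} → run H
t=28: ready={H} → run H
t=29: ready={H} → run H
t=30: ready={H} → run H
t=31: ready={H} → run H
t=32: ready={H} → run H
t=33: (idle)
t=34: (idle)
t=35: (idle)
t=36: (idle)
t=37: (idle)
t=38: (idle)
t=39: (idle)
t=40: (idle)

completion order = A, F, C, E, D, G, H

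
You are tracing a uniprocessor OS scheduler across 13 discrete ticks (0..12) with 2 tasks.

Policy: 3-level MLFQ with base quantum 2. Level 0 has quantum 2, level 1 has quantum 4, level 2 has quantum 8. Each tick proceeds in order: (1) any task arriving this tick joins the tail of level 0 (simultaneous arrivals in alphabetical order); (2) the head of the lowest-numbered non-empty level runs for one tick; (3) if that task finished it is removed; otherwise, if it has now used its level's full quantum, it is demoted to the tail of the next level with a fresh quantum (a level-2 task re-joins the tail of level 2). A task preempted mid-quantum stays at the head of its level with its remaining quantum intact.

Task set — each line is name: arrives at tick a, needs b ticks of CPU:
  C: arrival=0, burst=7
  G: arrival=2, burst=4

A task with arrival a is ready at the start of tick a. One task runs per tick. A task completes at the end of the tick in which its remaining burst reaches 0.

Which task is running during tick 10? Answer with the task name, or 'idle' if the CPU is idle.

t=0: L0/L1/L2 = C/-/- → run C
t=1: L0/L1/L2 = C/-/- → run C
t=2: L0/L1/L2 = G/C/- → run G
t=3: L0/L1/L2 = G/C/- → run G
t=4: L0/L1/L2 = -/CG/- → run C
t=5: L0/L1/L2 = -/CG/- → run C
t=6: L0/L1/L2 = -/CG/- → run C
t=7: L0/L1/L2 = -/CG/- → run C
t=8: L0/L1/L2 = -/G/C → run G
t=9: L0/L1/L2 = -/G/C → run G
t=10: L0/L1/L2 = -/-/C → run C
t=11: (idle)
t=12: (idle)

running at tick 10 = C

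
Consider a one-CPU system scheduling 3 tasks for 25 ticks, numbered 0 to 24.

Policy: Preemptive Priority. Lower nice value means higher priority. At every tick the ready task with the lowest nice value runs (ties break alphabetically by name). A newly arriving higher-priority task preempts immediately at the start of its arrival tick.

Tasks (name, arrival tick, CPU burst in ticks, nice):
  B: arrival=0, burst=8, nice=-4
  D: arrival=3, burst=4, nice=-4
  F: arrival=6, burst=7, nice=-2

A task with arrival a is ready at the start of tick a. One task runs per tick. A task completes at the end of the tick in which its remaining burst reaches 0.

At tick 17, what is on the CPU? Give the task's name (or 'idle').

running at tick 17 = F

t=0: ready={B} → run B
t=1: ready={B} → run B
t=2: ready={B} → run B
t=3: ready={B,D} → run B
t=4: ready={B,D} → run B
t=5: ready={B,D} → run B
t=6: ready={B,D,F} → run B
t=7: ready={B,D,F} → run B
t=8: ready={D,F} → run D
t=9: ready={D,F} → run D
t=10: ready={D,F} → run D
t=11: ready={D,F} → run D
t=12: ready={F} → run F
t=13: ready={F} → run F
t=14: ready={F} → run F
t=15: ready={F} → run F
t=16: ready={F} → run F
t=17: ready={F} → run F
t=18: ready={F} → run F
t=19: (idle)
t=20: (idle)
t=21: (idle)
t=22: (idle)
t=23: (idle)
t=24: (idle)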